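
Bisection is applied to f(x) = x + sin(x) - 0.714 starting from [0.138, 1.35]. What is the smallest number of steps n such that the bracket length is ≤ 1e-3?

Initial width b − a = 1.35 − 0.138 = 1.212000.
After n steps the width is (b−a)/2^n; need (b−a)/2^n ≤ 1e-3.
So n ≥ log₂(1.212000/1e-3) = log₂(1212.0000) ≈ 10.2432.
Hence n = 11.

11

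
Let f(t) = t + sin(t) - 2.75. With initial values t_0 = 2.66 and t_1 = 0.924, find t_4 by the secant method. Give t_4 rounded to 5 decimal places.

f(t_0) = 0.373191, f(t_1) = -1.027981
t_2 = 0.924000 - (-1.027981)·(0.924000 - 2.660000)/(-1.027981 - (0.373191)) = 2.197630; f(t_2) = 0.257519
t_3 = 2.197630 - (0.257519)·(2.197630 - 0.924000)/(0.257519 - (-1.027981)) = 1.942489; f(t_3) = 0.124203
t_4 = 1.942489 - (0.124203)·(1.942489 - 2.197630)/(0.124203 - (0.257519)) = 1.704789; f(t_4) = -0.054175

1.70479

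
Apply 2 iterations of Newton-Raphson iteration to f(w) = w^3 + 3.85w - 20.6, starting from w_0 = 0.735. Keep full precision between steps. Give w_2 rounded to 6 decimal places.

Newton update: w ← w − f(w)/f'(w).
f'(w) = 3w^2 + 3.85
w_0 = 0.735000: f = -17.373185, f' = 5.470675 → w_1 = 0.735000 - (-17.373185)/(5.470675) = 3.910693
w_1 = 3.910693: f = 54.264432, f' = 49.730561 → w_2 = 3.910693 - (54.264432)/(49.730561) = 2.819524

2.819524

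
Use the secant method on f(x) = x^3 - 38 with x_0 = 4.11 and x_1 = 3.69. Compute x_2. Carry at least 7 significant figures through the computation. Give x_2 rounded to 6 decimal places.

3.421940

f(x_0) = 31.426531, f(x_1) = 12.243409
x_2 = 3.690000 - (12.243409)·(3.690000 - 4.110000)/(12.243409 - (31.426531)) = 3.421940; f(x_2) = 2.069792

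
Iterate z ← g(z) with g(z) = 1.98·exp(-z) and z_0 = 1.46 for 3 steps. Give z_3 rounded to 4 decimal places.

z_1 = g(1.460000) = 0.459828
z_2 = g(0.459828) = 1.250157
z_3 = g(1.250157) = 0.567191

0.5672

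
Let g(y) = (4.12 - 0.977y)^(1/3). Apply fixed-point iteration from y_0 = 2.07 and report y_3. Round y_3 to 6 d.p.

y_1 = g(2.070000) = 1.280093
y_2 = g(1.280093) = 1.421001
y_3 = g(1.421001) = 1.397902

1.397902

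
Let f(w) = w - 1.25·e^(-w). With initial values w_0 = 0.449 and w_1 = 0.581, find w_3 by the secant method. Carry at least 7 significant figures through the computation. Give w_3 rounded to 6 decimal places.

0.651507

f(w_0) = -0.348833, f(w_1) = -0.118173
w_2 = 0.581000 - (-0.118173)·(0.581000 - 0.449000)/(-0.118173 - (-0.348833)) = 0.648627; f(w_2) = -0.004826
w_3 = 0.648627 - (-0.004826)·(0.648627 - 0.581000)/(-0.004826 - (-0.118173)) = 0.651507; f(w_3) = -0.000068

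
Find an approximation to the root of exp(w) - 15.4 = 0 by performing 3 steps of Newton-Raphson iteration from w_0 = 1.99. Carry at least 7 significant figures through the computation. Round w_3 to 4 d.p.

2.7360

Newton update: w ← w − f(w)/f'(w).
f'(w) = exp(w)
w_0 = 1.990000: f = -8.084466, f' = 7.315534 → w_1 = 1.990000 - (-8.084466)/(7.315534) = 3.095110
w_1 = 3.095110: f = 6.689658, f' = 22.089658 → w_2 = 3.095110 - (6.689658)/(22.089658) = 2.792268
w_2 = 2.792268: f = 0.917993, f' = 16.317993 → w_3 = 2.792268 - (0.917993)/(16.317993) = 2.736012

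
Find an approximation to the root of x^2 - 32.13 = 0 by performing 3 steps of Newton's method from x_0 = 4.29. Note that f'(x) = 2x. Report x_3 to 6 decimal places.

Newton update: x ← x − f(x)/f'(x).
x_0 = 4.290000: f = -13.725900, f' = 8.580000 → x_1 = 4.290000 - (-13.725900)/(8.580000) = 5.889755
x_1 = 5.889755: f = 2.559217, f' = 11.779510 → x_2 = 5.889755 - (2.559217)/(11.779510) = 5.672495
x_2 = 5.672495: f = 0.047202, f' = 11.344990 → x_3 = 5.672495 - (0.047202)/(11.344990) = 5.668335

5.668335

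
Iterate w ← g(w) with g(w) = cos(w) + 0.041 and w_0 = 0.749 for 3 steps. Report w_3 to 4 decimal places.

w_1 = g(0.749000) = 0.773370
w_2 = g(0.773370) = 0.756561
w_3 = g(0.756561) = 0.768201

0.7682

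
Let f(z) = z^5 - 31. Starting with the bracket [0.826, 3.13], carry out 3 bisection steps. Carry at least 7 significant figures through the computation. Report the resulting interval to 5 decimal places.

f(0.826000) = -30.615497, f(3.130000) = 269.415051 (opposite signs)
step 1: m = 1.978000, f(m) = -0.721704 < 0 → root in [1.978000, 3.130000]
step 2: m = 2.554000, f(m) = 77.668698 > 0 → root in [1.978000, 2.554000]
step 3: m = 2.266000, f(m) = 28.744720 > 0 → root in [1.978000, 2.266000]

[1.97800, 2.26600]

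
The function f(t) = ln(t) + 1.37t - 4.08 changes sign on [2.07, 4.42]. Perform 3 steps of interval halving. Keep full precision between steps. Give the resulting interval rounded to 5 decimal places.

[2.07000, 2.36375]

f(2.070000) = -0.516551, f(4.420000) = 3.461540 (opposite signs)
step 1: m = 3.245000, f(m) = 1.542765 > 0 → root in [2.070000, 3.245000]
step 2: m = 2.657500, f(m) = 0.538161 > 0 → root in [2.070000, 2.657500]
step 3: m = 2.363750, f(m) = 0.018587 > 0 → root in [2.070000, 2.363750]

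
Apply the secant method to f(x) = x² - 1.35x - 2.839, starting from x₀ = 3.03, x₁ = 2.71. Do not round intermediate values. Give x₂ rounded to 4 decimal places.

f(x_0) = 2.251400, f(x_1) = 0.846600
x_2 = 2.710000 - (0.846600)·(2.710000 - 3.030000)/(0.846600 - (2.251400)) = 2.517153; f(x_2) = 0.098901

2.5172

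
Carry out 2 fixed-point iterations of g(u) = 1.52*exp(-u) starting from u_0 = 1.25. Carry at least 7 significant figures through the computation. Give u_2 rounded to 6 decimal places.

0.983363

u_1 = g(1.250000) = 0.435487
u_2 = g(0.435487) = 0.983363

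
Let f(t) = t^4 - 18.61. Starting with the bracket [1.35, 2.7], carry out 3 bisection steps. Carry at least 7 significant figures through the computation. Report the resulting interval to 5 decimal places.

f(1.350000) = -15.288494, f(2.700000) = 34.534100 (opposite signs)
step 1: m = 2.025000, f(m) = -1.794875 < 0 → root in [2.025000, 2.700000]
step 2: m = 2.362500, f(m) = 12.542096 > 0 → root in [2.025000, 2.362500]
step 3: m = 2.193750, f(m) = 4.550532 > 0 → root in [2.025000, 2.193750]

[2.02500, 2.19375]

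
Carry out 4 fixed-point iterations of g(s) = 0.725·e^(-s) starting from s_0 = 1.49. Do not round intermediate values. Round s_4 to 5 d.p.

0.49004

s_1 = g(1.490000) = 0.163395
s_2 = g(0.163395) = 0.615710
s_3 = g(0.615710) = 0.391686
s_4 = g(0.391686) = 0.490039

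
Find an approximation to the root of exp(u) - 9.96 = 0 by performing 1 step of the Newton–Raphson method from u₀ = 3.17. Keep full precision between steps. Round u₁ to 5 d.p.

f'(u) = exp(u)
u_0 = 3.170000: f = 13.847484, f' = 23.807484 → u_1 = 3.170000 - (13.847484)/(23.807484) = 2.588356

2.58836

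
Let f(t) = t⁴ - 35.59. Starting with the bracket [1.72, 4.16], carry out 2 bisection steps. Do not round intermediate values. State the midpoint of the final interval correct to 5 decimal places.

2.63500

f(1.720000) = -26.837869, f(4.160000) = 263.893791 (opposite signs)
step 1: m = 2.940000, f(m) = 39.121821 > 0 → root in [1.720000, 2.940000]
step 2: m = 2.330000, f(m) = -6.117045 < 0 → root in [2.330000, 2.940000]
Midpoint of [2.330000, 2.940000] = 2.635000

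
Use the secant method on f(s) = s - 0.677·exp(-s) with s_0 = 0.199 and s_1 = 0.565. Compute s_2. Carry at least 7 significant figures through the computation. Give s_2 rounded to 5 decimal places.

f(s_0) = -0.355835, f(s_1) = 0.180220
s_2 = 0.565000 - (0.180220)·(0.565000 - 0.199000)/(0.180220 - (-0.355835)) = 0.441952; f(s_2) = 0.006790

0.44195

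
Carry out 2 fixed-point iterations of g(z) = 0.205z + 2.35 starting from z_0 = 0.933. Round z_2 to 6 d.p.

2.870959

z_1 = g(0.933000) = 2.541265
z_2 = g(2.541265) = 2.870959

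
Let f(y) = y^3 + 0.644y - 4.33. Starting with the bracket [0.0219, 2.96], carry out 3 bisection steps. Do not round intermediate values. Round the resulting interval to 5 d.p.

[1.49095, 1.85821]

f(0.021900) = -4.315886, f(2.960000) = 23.510576 (opposite signs)
step 1: m = 1.490950, f(m) = -0.055548 < 0 → root in [1.490950, 2.960000]
step 2: m = 2.225475, f(m) = 8.125403 > 0 → root in [1.490950, 2.225475]
step 3: m = 1.858213, f(m) = 3.283011 > 0 → root in [1.490950, 1.858213]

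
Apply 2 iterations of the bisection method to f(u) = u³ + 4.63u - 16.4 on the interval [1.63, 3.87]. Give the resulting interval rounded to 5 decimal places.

[1.63000, 2.19000]

f(1.630000) = -4.522353, f(3.870000) = 59.478703 (opposite signs)
step 1: m = 2.750000, f(m) = 17.129375 > 0 → root in [1.630000, 2.750000]
step 2: m = 2.190000, f(m) = 4.243159 > 0 → root in [1.630000, 2.190000]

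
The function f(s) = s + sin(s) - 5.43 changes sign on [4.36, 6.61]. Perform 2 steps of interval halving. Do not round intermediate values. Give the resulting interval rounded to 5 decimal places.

f(4.360000) = -2.008551, f(6.610000) = 1.501028 (opposite signs)
step 1: m = 5.485000, f(m) = -0.661091 < 0 → root in [5.485000, 6.610000]
step 2: m = 6.047500, f(m) = 0.383991 > 0 → root in [5.485000, 6.047500]

[5.48500, 6.04750]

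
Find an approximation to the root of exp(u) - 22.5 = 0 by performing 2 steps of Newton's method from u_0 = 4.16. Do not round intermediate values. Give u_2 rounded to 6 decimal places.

3.183064

f'(u) = exp(u)
u_0 = 4.160000: f = 41.571523, f' = 64.071523 → u_1 = 4.160000 - (41.571523)/(64.071523) = 3.511170
u_1 = 3.511170: f = 10.987427, f' = 33.487427 → u_2 = 3.511170 - (10.987427)/(33.487427) = 3.183064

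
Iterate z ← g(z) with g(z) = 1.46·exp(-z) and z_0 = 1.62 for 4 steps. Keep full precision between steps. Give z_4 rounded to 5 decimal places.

z_1 = g(1.620000) = 0.288932
z_2 = g(0.288932) = 1.093632
z_3 = g(1.093632) = 0.489096
z_4 = g(0.489096) = 0.895243

0.89524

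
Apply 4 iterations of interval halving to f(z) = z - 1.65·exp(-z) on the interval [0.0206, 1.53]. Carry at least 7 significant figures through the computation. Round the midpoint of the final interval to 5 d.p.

0.72813

f(0.020600) = -1.595758, f(1.530000) = 1.172716 (opposite signs)
step 1: m = 0.775300, f(m) = 0.015367 > 0 → root in [0.020600, 0.775300]
step 2: m = 0.397950, f(m) = -0.710348 < 0 → root in [0.397950, 0.775300]
step 3: m = 0.586625, f(m) = -0.331107 < 0 → root in [0.586625, 0.775300]
step 4: m = 0.680962, f(m) = -0.154151 < 0 → root in [0.680962, 0.775300]
Midpoint of [0.680962, 0.775300] = 0.728131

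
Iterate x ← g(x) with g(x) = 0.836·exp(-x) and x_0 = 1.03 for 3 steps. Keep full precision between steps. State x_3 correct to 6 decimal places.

x_1 = g(1.030000) = 0.298458
x_2 = g(0.298458) = 0.620280
x_3 = g(0.620280) = 0.449596

0.449596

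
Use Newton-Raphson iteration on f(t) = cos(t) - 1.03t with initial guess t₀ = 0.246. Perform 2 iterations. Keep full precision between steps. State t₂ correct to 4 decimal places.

0.7274

f'(t) = -sin(t) - 1.03
t_0 = 0.246000: f = 0.716514, f' = -1.273526 → t_1 = 0.246000 - (0.716514)/(-1.273526) = 0.808622
t_1 = 0.808622: f = -0.142385, f' = -1.753337 → t_2 = 0.808622 - (-0.142385)/(-1.753337) = 0.727414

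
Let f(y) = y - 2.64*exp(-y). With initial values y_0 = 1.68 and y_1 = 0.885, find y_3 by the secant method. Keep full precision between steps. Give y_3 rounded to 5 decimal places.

f(y_0) = 1.187973, f(y_1) = -0.204565
y_2 = 0.885000 - (-0.204565)·(0.885000 - 1.680000)/(-0.204565 - (1.187973)) = 1.001786; f(y_2) = 0.032318
y_3 = 1.001786 - (0.032318)·(1.001786 - 0.885000)/(0.032318 - (-0.204565)) = 0.985853; f(y_3) = 0.000814

0.98585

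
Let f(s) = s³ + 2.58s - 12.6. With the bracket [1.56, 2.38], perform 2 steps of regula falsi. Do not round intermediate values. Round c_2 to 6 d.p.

False-position update: c = (a·f(b) − b·f(a))/(f(b) − f(a)); replace the endpoint whose sign matches f(c).
f(1.560000) = -4.778784, f(2.380000) = 7.021672
step 1: c = 1.892072, f(c) = -0.944955 < 0 → new bracket [1.892072, 2.380000]
step 2: c = 1.949947, f(c) = -0.154862 < 0 → new bracket [1.949947, 2.380000]

1.949947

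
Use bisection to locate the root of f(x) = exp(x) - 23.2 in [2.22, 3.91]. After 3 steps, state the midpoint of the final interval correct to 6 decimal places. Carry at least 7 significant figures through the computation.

3.170625

f(2.220000) = -13.992669, f(3.910000) = 26.698952 (opposite signs)
step 1: m = 3.065000, f(m) = -1.765538 < 0 → root in [3.065000, 3.910000]
step 2: m = 3.487500, f(m) = 9.504085 > 0 → root in [3.065000, 3.487500]
step 3: m = 3.276250, f(m) = 3.276300 > 0 → root in [3.065000, 3.276250]
Midpoint of [3.065000, 3.276250] = 3.170625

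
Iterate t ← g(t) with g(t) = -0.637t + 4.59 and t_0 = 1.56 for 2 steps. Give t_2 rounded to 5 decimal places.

t_1 = g(1.560000) = 3.596280
t_2 = g(3.596280) = 2.299170

2.29917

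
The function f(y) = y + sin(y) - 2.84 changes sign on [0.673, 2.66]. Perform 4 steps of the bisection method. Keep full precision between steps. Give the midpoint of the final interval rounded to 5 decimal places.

f(0.673000) = -1.543665, f(2.660000) = 0.283191 (opposite signs)
step 1: m = 1.666500, f(m) = -0.178076 < 0 → root in [1.666500, 2.660000]
step 2: m = 2.163250, f(m) = 0.152823 > 0 → root in [1.666500, 2.163250]
step 3: m = 1.914875, f(m) = 0.016262 > 0 → root in [1.666500, 1.914875]
step 4: m = 1.790688, f(m) = -0.073391 < 0 → root in [1.790688, 1.914875]
Midpoint of [1.790688, 1.914875] = 1.852781

1.85278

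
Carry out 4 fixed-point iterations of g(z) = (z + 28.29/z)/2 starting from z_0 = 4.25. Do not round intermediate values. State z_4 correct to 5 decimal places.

5.31883

z_1 = g(4.250000) = 5.453235
z_2 = g(5.453235) = 5.320491
z_3 = g(5.320491) = 5.318835
z_4 = g(5.318835) = 5.318834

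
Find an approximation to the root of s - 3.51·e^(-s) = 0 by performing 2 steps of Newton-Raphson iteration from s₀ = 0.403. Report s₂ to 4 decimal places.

1.1259

Newton update: s ← s − f(s)/f'(s).
f'(s) = 1 + 3.51·e^(-s)
s_0 = 0.403000: f = -1.942775, f' = 3.345775 → s_1 = 0.403000 - (-1.942775)/(3.345775) = 0.983665
s_1 = 0.983665: f = -0.328857, f' = 2.312522 → s_2 = 0.983665 - (-0.328857)/(2.312522) = 1.125872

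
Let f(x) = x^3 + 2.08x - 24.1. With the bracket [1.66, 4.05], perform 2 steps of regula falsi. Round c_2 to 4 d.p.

False-position update: c = (a·f(b) − b·f(a))/(f(b) − f(a)); replace the endpoint whose sign matches f(c).
f(1.660000) = -16.072904, f(4.050000) = 50.754125
step 1: c = 2.234831, f(c) = -8.289758 < 0 → new bracket [2.234831, 4.050000]
step 2: c = 2.489681, f(c) = -3.489157 < 0 → new bracket [2.489681, 4.050000]

2.4897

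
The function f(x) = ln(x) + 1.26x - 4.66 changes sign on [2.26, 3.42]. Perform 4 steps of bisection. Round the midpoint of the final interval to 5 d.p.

2.87625

f(2.260000) = -0.997035, f(3.420000) = 0.878841 (opposite signs)
step 1: m = 2.840000, f(m) = -0.037796 < 0 → root in [2.840000, 3.420000]
step 2: m = 3.130000, f(m) = 0.424833 > 0 → root in [2.840000, 3.130000]
step 3: m = 2.985000, f(m) = 0.194700 > 0 → root in [2.840000, 2.985000]
step 4: m = 2.912500, f(m) = 0.078762 > 0 → root in [2.840000, 2.912500]
Midpoint of [2.840000, 2.912500] = 2.876250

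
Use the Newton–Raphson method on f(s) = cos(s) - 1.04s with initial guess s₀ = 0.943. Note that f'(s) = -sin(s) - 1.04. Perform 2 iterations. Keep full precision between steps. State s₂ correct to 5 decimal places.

Newton update: s ← s − f(s)/f'(s).
s_0 = 0.943000: f = -0.393357, f' = -1.849324 → s_1 = 0.943000 - (-0.393357)/(-1.849324) = 0.730297
s_1 = 0.730297: f = -0.014532, f' = -1.707091 → s_2 = 0.730297 - (-0.014532)/(-1.707091) = 0.721784

0.72178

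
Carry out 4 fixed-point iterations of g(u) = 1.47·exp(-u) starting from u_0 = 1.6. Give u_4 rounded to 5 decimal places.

0.89786

u_1 = g(1.600000) = 0.296788
u_2 = g(0.296788) = 1.092506
u_3 = g(1.092506) = 0.493001
u_4 = g(0.493001) = 0.897862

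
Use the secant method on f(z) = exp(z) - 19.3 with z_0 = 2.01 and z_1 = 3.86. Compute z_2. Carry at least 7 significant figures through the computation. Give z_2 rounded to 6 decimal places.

2.557419

f(z_0) = -11.836683, f(z_1) = 28.165351
z_2 = 3.860000 - (28.165351)·(3.860000 - 2.010000)/(28.165351 - (-11.836683)) = 2.557419; f(z_2) = -6.397530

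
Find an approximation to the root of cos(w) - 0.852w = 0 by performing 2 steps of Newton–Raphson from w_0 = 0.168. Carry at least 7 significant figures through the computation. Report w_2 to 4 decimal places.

0.8156

f'(w) = -sin(w) - 0.852
w_0 = 0.168000: f = 0.842785, f' = -1.019211 → w_1 = 0.168000 - (0.842785)/(-1.019211) = 0.994900
w_1 = 0.994900: f = -0.303068, f' = -1.690704 → w_2 = 0.994900 - (-0.303068)/(-1.690704) = 0.815645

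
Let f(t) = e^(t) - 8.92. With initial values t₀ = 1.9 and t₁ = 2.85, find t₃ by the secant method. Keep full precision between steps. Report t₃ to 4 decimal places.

2.1620

f(t_0) = -2.234106, f(t_1) = 8.367782
t_2 = 2.850000 - (8.367782)·(2.850000 - 1.900000)/(8.367782 - (-2.234106)) = 2.100191; f(t_2) = -0.752272
t_3 = 2.100191 - (-0.752272)·(2.100191 - 2.850000)/(-0.752272 - (8.367782)) = 2.162039; f(t_3) = -0.231162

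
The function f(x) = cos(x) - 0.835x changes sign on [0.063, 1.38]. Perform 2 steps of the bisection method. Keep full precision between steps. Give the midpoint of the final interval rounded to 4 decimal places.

0.8861

f(0.063000) = 0.945411, f(1.380000) = -0.962659 (opposite signs)
step 1: m = 0.721500, f(m) = 0.148363 > 0 → root in [0.721500, 1.380000]
step 2: m = 1.050750, f(m) = -0.380456 < 0 → root in [0.721500, 1.050750]
Midpoint of [0.721500, 1.050750] = 0.886125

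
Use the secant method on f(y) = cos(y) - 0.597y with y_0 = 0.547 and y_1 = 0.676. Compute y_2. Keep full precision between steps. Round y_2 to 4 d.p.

Secant update: y_(k+1) = y_k − f(y_k)·(y_k − y_(k-1))/(f(y_k) − f(y_(k-1))).
f(y_0) = 0.527530, f(y_1) = 0.376510
y_2 = 0.676000 - (0.376510)·(0.676000 - 0.547000)/(0.376510 - (0.527530)) = 0.997611; f(y_2) = -0.053263

0.9976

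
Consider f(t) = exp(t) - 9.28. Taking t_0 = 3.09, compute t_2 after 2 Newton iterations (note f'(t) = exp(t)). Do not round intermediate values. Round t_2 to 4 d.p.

2.2647

Newton update: t ← t − f(t)/f'(t).
t_0 = 3.090000: f = 12.697078, f' = 21.977078 → t_1 = 3.090000 - (12.697078)/(21.977078) = 2.512258
t_1 = 2.512258: f = 3.052748, f' = 12.332748 → t_2 = 2.512258 - (3.052748)/(12.332748) = 2.264726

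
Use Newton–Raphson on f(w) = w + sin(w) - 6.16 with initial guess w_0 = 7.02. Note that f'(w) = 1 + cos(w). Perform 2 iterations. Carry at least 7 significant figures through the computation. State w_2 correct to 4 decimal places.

Newton update: w ← w − f(w)/f'(w).
w_0 = 7.020000: f = 1.531932, f' = 1.740613 → w_1 = 7.020000 - (1.531932)/(1.740613) = 6.139889
w_1 = 6.139889: f = -0.162917, f' = 1.989751 → w_2 = 6.139889 - (-0.162917)/(1.989751) = 6.221767

6.2218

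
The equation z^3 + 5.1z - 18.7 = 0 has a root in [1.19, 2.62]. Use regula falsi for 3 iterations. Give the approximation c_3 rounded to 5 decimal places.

2.02277

False-position update: c = (a·f(b) − b·f(a))/(f(b) − f(a)); replace the endpoint whose sign matches f(c).
f(1.190000) = -10.945841, f(2.620000) = 12.646728
step 1: c = 1.853453, f(c) = -2.880250 < 0 → new bracket [1.853453, 2.620000]
step 2: c = 1.995647, f(c) = -0.574323 < 0 → new bracket [1.995647, 2.620000]
step 3: c = 2.022769, f(c) = -0.107529 < 0 → new bracket [2.022769, 2.620000]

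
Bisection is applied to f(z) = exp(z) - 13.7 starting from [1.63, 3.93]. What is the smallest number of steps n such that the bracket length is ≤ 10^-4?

Initial width b − a = 3.93 − 1.63 = 2.300000.
After n steps the width is (b−a)/2^n; need (b−a)/2^n ≤ 10^-4.
So n ≥ log₂(2.300000/10^-4) = log₂(23000.0000) ≈ 14.4893.
Hence n = 15.

15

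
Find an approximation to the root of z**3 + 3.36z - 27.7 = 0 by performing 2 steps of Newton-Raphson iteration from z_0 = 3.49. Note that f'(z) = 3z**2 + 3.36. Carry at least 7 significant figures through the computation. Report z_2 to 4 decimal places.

Newton update: z ← z − f(z)/f'(z).
z_0 = 3.490000: f = 26.534949, f' = 39.900300 → z_1 = 3.490000 - (26.534949)/(39.900300) = 2.824969
z_1 = 2.824969: f = 4.336411, f' = 27.301344 → z_2 = 2.824969 - (4.336411)/(27.301344) = 2.666134

2.6661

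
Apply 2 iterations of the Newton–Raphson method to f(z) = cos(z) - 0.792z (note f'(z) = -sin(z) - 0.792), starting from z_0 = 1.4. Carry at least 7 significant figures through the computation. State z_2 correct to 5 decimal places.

Newton update: z ← z − f(z)/f'(z).
z_0 = 1.400000: f = -0.938833, f' = -1.777450 → z_1 = 1.400000 - (-0.938833)/(-1.777450) = 0.871809
z_1 = 0.871809: f = -0.047030, f' = -1.557494 → z_2 = 0.871809 - (-0.047030)/(-1.557494) = 0.841613

0.84161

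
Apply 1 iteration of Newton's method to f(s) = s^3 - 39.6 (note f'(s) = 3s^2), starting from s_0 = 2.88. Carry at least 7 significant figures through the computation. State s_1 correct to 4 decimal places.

s_0 = 2.880000: f = -15.712128, f' = 24.883200 → s_1 = 2.880000 - (-15.712128)/(24.883200) = 3.511435

3.5114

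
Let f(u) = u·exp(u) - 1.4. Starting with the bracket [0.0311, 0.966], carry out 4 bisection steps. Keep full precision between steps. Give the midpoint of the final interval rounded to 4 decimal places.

f(0.031100) = -1.367918, f(0.966000) = 1.138082 (opposite signs)
step 1: m = 0.498550, f(m) = -0.579221 < 0 → root in [0.498550, 0.966000]
step 2: m = 0.732275, f(m) = 0.122991 > 0 → root in [0.498550, 0.732275]
step 3: m = 0.615413, f(m) = -0.261229 < 0 → root in [0.615413, 0.732275]
step 4: m = 0.673844, f(m) = -0.078078 < 0 → root in [0.673844, 0.732275]
Midpoint of [0.673844, 0.732275] = 0.703059

0.7031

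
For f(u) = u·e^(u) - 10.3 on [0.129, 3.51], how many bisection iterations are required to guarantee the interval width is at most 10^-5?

19

Initial width b − a = 3.51 − 0.129 = 3.381000.
After n steps the width is (b−a)/2^n; need (b−a)/2^n ≤ 10^-5.
So n ≥ log₂(3.381000/10^-5) = log₂(338100.0000) ≈ 18.3671.
Hence n = 19.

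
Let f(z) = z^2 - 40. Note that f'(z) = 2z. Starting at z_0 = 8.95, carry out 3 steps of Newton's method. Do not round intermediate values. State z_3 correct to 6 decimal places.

6.324565

Newton update: z ← z − f(z)/f'(z).
z_0 = 8.950000: f = 40.102500, f' = 17.900000 → z_1 = 8.950000 - (40.102500)/(17.900000) = 6.709637
z_1 = 6.709637: f = 5.019227, f' = 13.419274 → z_2 = 6.709637 - (5.019227)/(13.419274) = 6.335606
z_2 = 6.335606: f = 0.139899, f' = 12.671211 → z_3 = 6.335606 - (0.139899)/(12.671211) = 6.324565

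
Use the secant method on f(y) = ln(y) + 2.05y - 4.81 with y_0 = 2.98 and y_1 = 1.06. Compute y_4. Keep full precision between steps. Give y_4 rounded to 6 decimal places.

2.006604

f(y_0) = 2.390923, f(y_1) = -2.578731
y_2 = 1.060000 - (-2.578731)·(1.060000 - 2.980000)/(-2.578731 - (2.390923)) = 2.056279; f(y_2) = 0.126271
y_3 = 2.056279 - (0.126271)·(2.056279 - 1.060000)/(0.126271 - (-2.578731)) = 2.009773; f(y_3) = 0.008055
y_4 = 2.009773 - (0.008055)·(2.009773 - 2.056279)/(0.008055 - (0.126271)) = 2.006604; f(y_4) = -0.000019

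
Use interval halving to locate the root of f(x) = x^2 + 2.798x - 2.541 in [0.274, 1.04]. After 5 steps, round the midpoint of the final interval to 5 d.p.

0.71684

f(0.274000) = -1.699272, f(1.040000) = 1.450520 (opposite signs)
step 1: m = 0.657000, f(m) = -0.271065 < 0 → root in [0.657000, 1.040000]
step 2: m = 0.848500, f(m) = 0.553055 > 0 → root in [0.657000, 0.848500]
step 3: m = 0.752750, f(m) = 0.131827 > 0 → root in [0.657000, 0.752750]
step 4: m = 0.704875, f(m) = -0.071911 < 0 → root in [0.704875, 0.752750]
step 5: m = 0.728813, f(m) = 0.029385 > 0 → root in [0.704875, 0.728813]
Midpoint of [0.704875, 0.728813] = 0.716844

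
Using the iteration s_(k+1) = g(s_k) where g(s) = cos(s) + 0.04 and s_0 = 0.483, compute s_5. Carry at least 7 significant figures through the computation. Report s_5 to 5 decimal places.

0.80064

s_1 = g(0.483000) = 0.925606
s_2 = g(0.925606) = 0.641351
s_3 = g(0.641351) = 0.841288
s_4 = g(0.841288) = 0.706503
s_5 = g(0.706503) = 0.800637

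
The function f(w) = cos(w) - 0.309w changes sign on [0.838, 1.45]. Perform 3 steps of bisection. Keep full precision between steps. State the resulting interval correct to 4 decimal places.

f(0.838000) = 0.410009, f(1.450000) = -0.327547 (opposite signs)
step 1: m = 1.144000, f(m) = 0.060461 > 0 → root in [1.144000, 1.450000]
step 2: m = 1.297000, f(m) = -0.130385 < 0 → root in [1.144000, 1.297000]
step 3: m = 1.220500, f(m) = -0.033958 < 0 → root in [1.144000, 1.220500]

[1.1440, 1.2205]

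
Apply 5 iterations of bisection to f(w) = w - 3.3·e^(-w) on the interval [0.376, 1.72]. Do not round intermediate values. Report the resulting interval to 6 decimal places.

[1.090000, 1.132000]

f(0.376000) = -1.889788, f(1.720000) = 1.129082 (opposite signs)
step 1: m = 1.048000, f(m) = -0.109106 < 0 → root in [1.048000, 1.720000]
step 2: m = 1.384000, f(m) = 0.557105 > 0 → root in [1.048000, 1.384000]
step 3: m = 1.216000, f(m) = 0.237836 > 0 → root in [1.048000, 1.216000]
step 4: m = 1.132000, f(m) = 0.068120 > 0 → root in [1.048000, 1.132000]
step 5: m = 1.090000, f(m) = -0.019514 < 0 → root in [1.090000, 1.132000]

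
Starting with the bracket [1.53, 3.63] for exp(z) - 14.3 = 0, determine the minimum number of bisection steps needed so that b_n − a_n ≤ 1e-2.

8

Initial width b − a = 3.63 − 1.53 = 2.100000.
After n steps the width is (b−a)/2^n; need (b−a)/2^n ≤ 1e-2.
So n ≥ log₂(2.100000/1e-2) = log₂(210.0000) ≈ 7.7142.
Hence n = 8.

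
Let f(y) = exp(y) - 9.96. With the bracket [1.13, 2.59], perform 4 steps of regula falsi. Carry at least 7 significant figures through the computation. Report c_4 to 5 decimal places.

2.29806

f(1.130000) = -6.864343, f(2.590000) = 3.369772
step 1: c = 2.109268, f(c) = -1.717794 < 0 → new bracket [2.109268, 2.590000]
step 2: c = 2.271585, f(c) = -0.265245 < 0 → new bracket [2.271585, 2.590000]
step 3: c = 2.294820, f(c) = -0.037354 < 0 → new bracket [2.294820, 2.590000]
step 4: c = 2.298056, f(c) = -0.005190 < 0 → new bracket [2.298056, 2.590000]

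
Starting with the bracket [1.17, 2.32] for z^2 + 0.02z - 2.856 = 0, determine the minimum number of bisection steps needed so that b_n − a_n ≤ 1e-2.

Initial width b − a = 2.32 − 1.17 = 1.150000.
After n steps the width is (b−a)/2^n; need (b−a)/2^n ≤ 1e-2.
So n ≥ log₂(1.150000/1e-2) = log₂(115.0000) ≈ 6.8455.
Hence n = 7.

7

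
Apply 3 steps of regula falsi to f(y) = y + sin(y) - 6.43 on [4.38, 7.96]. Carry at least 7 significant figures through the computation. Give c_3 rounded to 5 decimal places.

6.35663

f(4.380000) = -2.995266, f(7.960000) = 2.524385
step 1: c = 6.322705, f(c) = -0.067787 < 0 → new bracket [6.322705, 7.960000]
step 2: c = 6.365521, f(c) = 0.017763 > 0 → new bracket [6.322705, 6.365521]
step 3: c = 6.356631, f(c) = 0.000010 > 0 → new bracket [6.322705, 6.356631]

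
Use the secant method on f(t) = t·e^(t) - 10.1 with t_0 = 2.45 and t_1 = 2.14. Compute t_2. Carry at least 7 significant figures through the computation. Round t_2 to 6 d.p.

1.894228

f(t_0) = 18.291449, f(t_1) = 8.088797
t_2 = 2.140000 - (8.088797)·(2.140000 - 2.450000)/(8.088797 - (18.291449)) = 1.894228; f(t_2) = 2.491718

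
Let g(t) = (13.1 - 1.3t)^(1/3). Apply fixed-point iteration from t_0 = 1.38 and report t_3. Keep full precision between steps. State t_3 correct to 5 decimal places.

2.17452

t_1 = g(1.380000) = 2.244414
t_2 = g(2.244414) = 2.167445
t_3 = g(2.167445) = 2.174522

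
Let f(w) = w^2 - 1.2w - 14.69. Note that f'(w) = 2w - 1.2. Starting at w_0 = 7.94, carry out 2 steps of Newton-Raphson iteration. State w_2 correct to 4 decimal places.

4.5503

w_0 = 7.940000: f = 38.825600, f' = 14.680000 → w_1 = 7.940000 - (38.825600)/(14.680000) = 5.295204
w_1 = 5.295204: f = 6.994944, f' = 9.390409 → w_2 = 5.295204 - (6.994944)/(9.390409) = 4.550301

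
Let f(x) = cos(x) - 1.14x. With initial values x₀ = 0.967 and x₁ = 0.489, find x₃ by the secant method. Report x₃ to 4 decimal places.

0.6819

f(x_0) = -0.534608, f(x_1) = 0.325343
x_2 = 0.489000 - (0.325343)·(0.489000 - 0.967000)/(0.325343 - (-0.534608)) = 0.669840; f(x_2) = 0.020303
x_3 = 0.669840 - (0.020303)·(0.669840 - 0.489000)/(0.020303 - (0.325343)) = 0.681877; f(x_3) = -0.000948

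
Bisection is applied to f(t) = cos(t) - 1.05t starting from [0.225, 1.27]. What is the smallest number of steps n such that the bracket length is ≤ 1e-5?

17

Initial width b − a = 1.27 − 0.225 = 1.045000.
After n steps the width is (b−a)/2^n; need (b−a)/2^n ≤ 1e-5.
So n ≥ log₂(1.045000/1e-5) = log₂(104500.0000) ≈ 16.6731.
Hence n = 17.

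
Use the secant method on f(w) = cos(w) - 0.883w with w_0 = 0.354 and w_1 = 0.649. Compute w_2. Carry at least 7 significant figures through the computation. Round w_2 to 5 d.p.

f(w_0) = 0.625412, f(w_1) = 0.223622
w_2 = 0.649000 - (0.223622)·(0.649000 - 0.354000)/(0.223622 - (0.625412)) = 0.813186; f(w_2) = -0.030856

0.81319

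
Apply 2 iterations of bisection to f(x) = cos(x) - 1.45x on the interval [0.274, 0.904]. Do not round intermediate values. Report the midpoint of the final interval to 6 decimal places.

0.510250

f(0.274000) = 0.565396, f(0.904000) = -0.692328 (opposite signs)
step 1: m = 0.589000, f(m) = -0.022553 < 0 → root in [0.274000, 0.589000]
step 2: m = 0.431500, f(m) = 0.282664 > 0 → root in [0.431500, 0.589000]
Midpoint of [0.431500, 0.589000] = 0.510250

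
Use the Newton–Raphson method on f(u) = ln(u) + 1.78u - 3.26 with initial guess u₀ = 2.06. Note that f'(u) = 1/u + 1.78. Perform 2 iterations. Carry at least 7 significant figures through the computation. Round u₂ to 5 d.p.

1.57591

u_0 = 2.060000: f = 1.129506, f' = 2.265437 → u_1 = 2.060000 - (1.129506)/(2.265437) = 1.561418
u_1 = 1.561418: f = -0.035081, f' = 2.420443 → u_2 = 1.561418 - (-0.035081)/(2.420443) = 1.575912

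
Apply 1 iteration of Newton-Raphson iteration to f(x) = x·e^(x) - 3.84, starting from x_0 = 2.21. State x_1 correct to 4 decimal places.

1.6528

f'(x) = (x + 1)·e^(x)
x_0 = 2.210000: f = 16.305733, f' = 29.261450 → x_1 = 2.210000 - (16.305733)/(29.261450) = 1.652757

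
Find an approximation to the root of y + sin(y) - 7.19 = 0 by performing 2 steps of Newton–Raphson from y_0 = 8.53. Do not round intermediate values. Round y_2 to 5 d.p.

f'(y) = 1 + cos(y)
y_0 = 8.530000: f = 2.120070, f' = 0.374308 → y_1 = 8.530000 - (2.120070)/(0.374308) = 2.866027
y_1 = 2.866027: f = -4.051882, f' = 0.037729 → y_2 = 2.866027 - (-4.051882)/(0.037729) = 110.261681

110.26168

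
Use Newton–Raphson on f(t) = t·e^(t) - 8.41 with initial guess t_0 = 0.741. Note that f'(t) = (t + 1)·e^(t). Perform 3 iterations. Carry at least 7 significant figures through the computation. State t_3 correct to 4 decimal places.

Newton update: t ← t − f(t)/f'(t).
t_0 = 0.741000: f = -6.855358, f' = 3.652675 → t_1 = 0.741000 - (-6.855358)/(3.652675) = 2.617805
t_1 = 2.617805: f = 27.468606, f' = 49.584213 → t_2 = 2.617805 - (27.468606)/(49.584213) = 2.063826
t_2 = 2.063826: f = 7.844792, f' = 24.130839 → t_3 = 2.063826 - (7.844792)/(24.130839) = 1.738732

1.7387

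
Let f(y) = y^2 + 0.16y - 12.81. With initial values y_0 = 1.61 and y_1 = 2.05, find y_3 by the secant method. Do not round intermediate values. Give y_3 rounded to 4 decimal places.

3.3382

Secant update: y_(k+1) = y_k − f(y_k)·(y_k − y_(k-1))/(f(y_k) − f(y_(k-1))).
f(y_0) = -9.960300, f(y_1) = -8.279500
y_2 = 2.050000 - (-8.279500)·(2.050000 - 1.610000)/(-8.279500 - (-9.960300)) = 4.217408; f(y_2) = 5.651319
y_3 = 4.217408 - (5.651319)·(4.217408 - 2.050000)/(5.651319 - (-8.279500)) = 3.338155; f(y_3) = -1.132615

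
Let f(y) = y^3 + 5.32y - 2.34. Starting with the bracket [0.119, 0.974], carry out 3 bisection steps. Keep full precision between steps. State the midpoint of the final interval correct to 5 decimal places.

0.38619

f(0.119000) = -1.705235, f(0.974000) = 3.765690 (opposite signs)
step 1: m = 0.546500, f(m) = 0.730599 > 0 → root in [0.119000, 0.546500]
step 2: m = 0.332750, f(m) = -0.532927 < 0 → root in [0.332750, 0.546500]
step 3: m = 0.439625, f(m) = 0.083771 > 0 → root in [0.332750, 0.439625]
Midpoint of [0.332750, 0.439625] = 0.386188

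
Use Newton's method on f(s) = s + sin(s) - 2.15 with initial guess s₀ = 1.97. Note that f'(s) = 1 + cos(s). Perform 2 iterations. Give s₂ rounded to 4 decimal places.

Newton update: s ← s − f(s)/f'(s).
s_0 = 1.970000: f = 0.741371, f' = 0.611315 → s_1 = 1.970000 - (0.741371)/(0.611315) = 0.757253
s_1 = 0.757253: f = -0.705819, f' = 1.726726 → s_2 = 0.757253 - (-0.705819)/(1.726726) = 1.166015

1.1660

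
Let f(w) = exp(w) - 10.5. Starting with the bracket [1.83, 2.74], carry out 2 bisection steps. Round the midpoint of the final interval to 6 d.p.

2.398750

f(1.830000) = -4.266113, f(2.740000) = 4.986985 (opposite signs)
step 1: m = 2.285000, f(m) = -0.674314 < 0 → root in [2.285000, 2.740000]
step 2: m = 2.512500, f(m) = 1.835731 > 0 → root in [2.285000, 2.512500]
Midpoint of [2.285000, 2.512500] = 2.398750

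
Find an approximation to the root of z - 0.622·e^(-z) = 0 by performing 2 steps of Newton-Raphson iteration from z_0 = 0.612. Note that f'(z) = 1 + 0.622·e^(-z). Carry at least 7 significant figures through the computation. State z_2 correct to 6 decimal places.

0.411971

Newton update: z ← z − f(z)/f'(z).
z_0 = 0.612000: f = 0.274711, f' = 1.337289 → z_1 = 0.612000 - (0.274711)/(1.337289) = 0.406576
z_1 = 0.406576: f = -0.007630, f' = 1.414206 → z_2 = 0.406576 - (-0.007630)/(1.414206) = 0.411971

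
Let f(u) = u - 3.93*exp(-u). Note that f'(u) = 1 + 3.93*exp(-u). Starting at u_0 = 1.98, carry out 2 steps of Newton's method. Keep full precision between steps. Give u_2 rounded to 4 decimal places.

1.1868

u_0 = 1.980000: f = 1.437388, f' = 1.542612 → u_1 = 1.980000 - (1.437388)/(1.542612) = 1.048212
u_1 = 1.048212: f = -0.329505, f' = 2.377717 → u_2 = 1.048212 - (-0.329505)/(2.377717) = 1.186792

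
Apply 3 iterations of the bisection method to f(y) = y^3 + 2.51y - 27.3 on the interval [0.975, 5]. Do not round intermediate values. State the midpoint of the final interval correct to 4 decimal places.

f(0.975000) = -23.925891, f(5.000000) = 110.250000 (opposite signs)
step 1: m = 2.987500, f(m) = 6.862529 > 0 → root in [0.975000, 2.987500]
step 2: m = 1.981250, f(m) = -14.549960 < 0 → root in [1.981250, 2.987500]
step 3: m = 2.484375, f(m) = -5.730360 < 0 → root in [2.484375, 2.987500]
Midpoint of [2.484375, 2.987500] = 2.735937

2.7359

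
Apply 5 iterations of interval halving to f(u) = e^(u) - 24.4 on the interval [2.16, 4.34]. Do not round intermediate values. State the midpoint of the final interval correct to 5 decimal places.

3.21594

f(2.160000) = -15.728862, f(4.340000) = 52.307539 (opposite signs)
step 1: m = 3.250000, f(m) = 1.390340 > 0 → root in [2.160000, 3.250000]
step 2: m = 2.705000, f(m) = -9.445683 < 0 → root in [2.705000, 3.250000]
step 3: m = 2.977500, f(m) = -4.761341 < 0 → root in [2.977500, 3.250000]
step 4: m = 3.113750, f(m) = -1.894719 < 0 → root in [3.113750, 3.250000]
step 5: m = 3.181875, f(m) = -0.308116 < 0 → root in [3.181875, 3.250000]
Midpoint of [3.181875, 3.250000] = 3.215937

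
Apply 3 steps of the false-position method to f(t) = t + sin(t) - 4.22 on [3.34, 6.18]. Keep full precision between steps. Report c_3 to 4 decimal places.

f(3.340000) = -1.077108, f(6.180000) = 1.856998
step 1: c = 4.382562, f(c) = -0.783536 < 0 → new bracket [4.382562, 6.180000]
step 2: c = 4.915923, f(c) = -0.283435 < 0 → new bracket [4.915923, 6.180000]
step 3: c = 5.083312, f(c) = -0.068682 < 0 → new bracket [5.083312, 6.180000]

5.0833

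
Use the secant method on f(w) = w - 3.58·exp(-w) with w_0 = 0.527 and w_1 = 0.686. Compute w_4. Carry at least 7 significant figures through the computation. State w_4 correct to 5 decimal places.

f(w_0) = -1.586537, f(w_1) = -1.116839
w_2 = 0.686000 - (-1.116839)·(0.686000 - 0.527000)/(-1.116839 - (-1.586537)) = 1.064068; f(w_2) = -0.171209
w_3 = 1.064068 - (-0.171209)·(1.064068 - 0.686000)/(-0.171209 - (-1.116839)) = 1.132518; f(w_3) = -0.021033
w_4 = 1.132518 - (-0.021033)·(1.132518 - 1.064068)/(-0.021033 - (-0.171209)) = 1.142105; f(w_4) = -0.000440

1.14210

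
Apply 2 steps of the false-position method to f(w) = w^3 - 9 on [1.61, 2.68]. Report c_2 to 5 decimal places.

2.04844

f(1.610000) = -4.826719, f(2.680000) = 10.248832
step 1: c = 1.952580, f(c) = -1.555649 < 0 → new bracket [1.952580, 2.680000]
step 2: c = 2.048443, f(c) = -0.404488 < 0 → new bracket [2.048443, 2.680000]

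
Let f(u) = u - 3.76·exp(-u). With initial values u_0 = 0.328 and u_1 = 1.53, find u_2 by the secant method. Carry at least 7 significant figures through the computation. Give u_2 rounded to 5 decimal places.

f(u_0) = -2.380565, f(u_1) = 0.715826
u_2 = 1.530000 - (0.715826)·(1.530000 - 0.328000)/(0.715826 - (-2.380565)) = 1.252121; f(u_2) = 0.177145

1.25212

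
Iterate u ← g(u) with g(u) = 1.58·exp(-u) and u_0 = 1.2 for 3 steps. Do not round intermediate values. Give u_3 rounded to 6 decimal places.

u_1 = g(1.200000) = 0.475887
u_2 = g(0.475887) = 0.981707
u_3 = g(0.981707) = 0.591980

0.591980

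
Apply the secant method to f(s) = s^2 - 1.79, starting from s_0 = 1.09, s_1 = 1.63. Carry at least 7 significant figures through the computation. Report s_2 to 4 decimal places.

1.3113

f(s_0) = -0.601900, f(s_1) = 0.866900
s_2 = 1.630000 - (0.866900)·(1.630000 - 1.090000)/(0.866900 - (-0.601900)) = 1.311287; f(s_2) = -0.070527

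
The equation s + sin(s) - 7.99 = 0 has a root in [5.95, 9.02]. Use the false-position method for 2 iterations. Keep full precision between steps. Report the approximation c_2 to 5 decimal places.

f(5.950000) = -2.367055, f(9.020000) = 1.423815
step 1: c = 7.866937, f(c) = 0.876853 > 0 → new bracket [5.950000, 7.866937]
step 2: c = 7.348774, f(c) = 0.233848 > 0 → new bracket [5.950000, 7.348774]

7.34877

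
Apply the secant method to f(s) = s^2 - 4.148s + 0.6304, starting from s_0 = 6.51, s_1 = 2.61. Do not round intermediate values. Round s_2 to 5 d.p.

3.29057

f(s_0) = 16.007020, f(s_1) = -3.383780
s_2 = 2.610000 - (-3.383780)·(2.610000 - 6.510000)/(-3.383780 - (16.007020)) = 3.290567; f(s_2) = -2.191040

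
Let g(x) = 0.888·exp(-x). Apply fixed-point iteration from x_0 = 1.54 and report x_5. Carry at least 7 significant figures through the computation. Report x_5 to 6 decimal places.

0.497263

x_1 = g(1.540000) = 0.190370
x_2 = g(0.190370) = 0.734068
x_3 = g(0.734068) = 0.426198
x_4 = g(0.426198) = 0.579852
x_5 = g(0.579852) = 0.497263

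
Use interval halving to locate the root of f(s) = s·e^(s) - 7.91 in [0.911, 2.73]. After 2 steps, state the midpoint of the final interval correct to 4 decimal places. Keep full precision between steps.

f(0.911000) = -5.644518, f(2.730000) = 33.948782 (opposite signs)
step 1: m = 1.820500, f(m) = 3.331488 > 0 → root in [0.911000, 1.820500]
step 2: m = 1.365750, f(m) = -2.558089 < 0 → root in [1.365750, 1.820500]
Midpoint of [1.365750, 1.820500] = 1.593125

1.5931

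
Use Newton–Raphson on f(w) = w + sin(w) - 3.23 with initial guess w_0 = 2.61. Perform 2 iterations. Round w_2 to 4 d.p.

5.4809

Newton update: w ← w − f(w)/f'(w).
f'(w) = 1 + cos(w)
w_0 = 2.610000: f = -0.113093, f' = 0.137999 → w_1 = 2.610000 - (-0.113093)/(0.137999) = 3.429521
w_1 = 3.429521: f = -0.084445, f' = 0.041166 → w_2 = 3.429521 - (-0.084445)/(0.041166) = 5.480878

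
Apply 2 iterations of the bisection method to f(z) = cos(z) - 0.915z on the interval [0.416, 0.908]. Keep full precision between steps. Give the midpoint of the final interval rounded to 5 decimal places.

0.72350

f(0.416000) = 0.534073, f(0.908000) = -0.215496 (opposite signs)
step 1: m = 0.662000, f(m) = 0.183034 > 0 → root in [0.662000, 0.908000]
step 2: m = 0.785000, f(m) = -0.010887 < 0 → root in [0.662000, 0.785000]
Midpoint of [0.662000, 0.785000] = 0.723500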